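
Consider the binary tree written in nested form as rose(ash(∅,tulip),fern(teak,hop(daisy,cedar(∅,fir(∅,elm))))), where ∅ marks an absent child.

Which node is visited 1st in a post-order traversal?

Post-order visits the left subtree, then the right subtree, then the node.
At rose: go left to ash.
  At ash: no left child.
  At ash: go right to tulip.
    tulip is a leaf — visit tulip.
  Visit ash.
At rose: go right to fern.
  At fern: go left to teak.
    teak is a leaf — visit teak.
  At fern: go right to hop.
    At hop: go left to daisy.
      daisy is a leaf — visit daisy.
    At hop: go right to cedar.
      At cedar: no left child.
      At cedar: go right to fir.
        At fir: no left child.
        At fir: go right to elm.
          elm is a leaf — visit elm.
        Visit fir.
      Visit cedar.
    Visit hop.
  Visit fern.
Visit rose.
Full post-order sequence: tulip, ash, teak, daisy, elm, fir, cedar, hop, fern, rose.

tulip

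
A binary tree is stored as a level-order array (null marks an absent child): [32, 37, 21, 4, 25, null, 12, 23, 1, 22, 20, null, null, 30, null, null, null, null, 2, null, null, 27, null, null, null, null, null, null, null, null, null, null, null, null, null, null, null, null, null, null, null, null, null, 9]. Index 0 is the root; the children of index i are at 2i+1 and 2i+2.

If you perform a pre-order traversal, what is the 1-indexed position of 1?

5

Pre-order visits the node, then its left subtree, then its right subtree.
Visit 32.
At 32: go left to 37.
  Visit 37.
  At 37: go left to 4.
    Visit 4.
    At 4: go left to 23.
      23 is a leaf — visit 23.
    At 4: go right to 1.
      Visit 1.
      At 1: no left child.
      At 1: go right to 2.
        2 is a leaf — visit 2.
  At 37: go right to 25.
    Visit 25.
    At 25: go left to 22.
      22 is a leaf — visit 22.
    At 25: go right to 20.
      Visit 20.
      At 20: go left to 27.
        Visit 27.
        At 27: go left to 9.
          9 is a leaf — visit 9.
        At 27: no right child.
      At 20: no right child.
At 32: go right to 21.
  Visit 21.
  At 21: no left child.
  At 21: go right to 12.
    Visit 12.
    At 12: go left to 30.
      30 is a leaf — visit 30.
    At 12: no right child.
Full pre-order sequence: 32, 37, 4, 23, 1, 2, 25, 22, 20, 27, 9, 21, 12, 30.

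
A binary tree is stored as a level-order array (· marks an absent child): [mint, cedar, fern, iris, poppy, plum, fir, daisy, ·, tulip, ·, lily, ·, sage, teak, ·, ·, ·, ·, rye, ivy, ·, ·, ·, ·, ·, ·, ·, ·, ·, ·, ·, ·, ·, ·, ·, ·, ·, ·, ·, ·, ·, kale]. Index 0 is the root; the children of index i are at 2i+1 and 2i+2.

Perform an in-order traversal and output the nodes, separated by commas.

daisy, iris, cedar, rye, tulip, ivy, kale, poppy, mint, lily, plum, fern, sage, fir, teak

In-order visits the left subtree, then the node, then the right subtree.
At mint: go left to cedar.
  At cedar: go left to iris.
    At iris: go left to daisy.
      daisy is a leaf — visit daisy.
    Visit iris.
    At iris: no right child.
  Visit cedar.
  At cedar: go right to poppy.
    At poppy: go left to tulip.
      At tulip: go left to rye.
        rye is a leaf — visit rye.
      Visit tulip.
      At tulip: go right to ivy.
        At ivy: no left child.
        Visit ivy.
        At ivy: go right to kale.
          kale is a leaf — visit kale.
    Visit poppy.
    At poppy: no right child.
Visit mint.
At mint: go right to fern.
  At fern: go left to plum.
    At plum: go left to lily.
      lily is a leaf — visit lily.
    Visit plum.
    At plum: no right child.
  Visit fern.
  At fern: go right to fir.
    At fir: go left to sage.
      sage is a leaf — visit sage.
    Visit fir.
    At fir: go right to teak.
      teak is a leaf — visit teak.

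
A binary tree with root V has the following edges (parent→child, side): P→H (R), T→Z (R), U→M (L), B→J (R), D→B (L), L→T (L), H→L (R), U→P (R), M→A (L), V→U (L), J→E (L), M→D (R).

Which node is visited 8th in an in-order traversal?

In-order visits the left subtree, then the node, then the right subtree.
At V: go left to U.
  At U: go left to M.
    At M: go left to A.
      A is a leaf — visit A.
    Visit M.
    At M: go right to D.
      At D: go left to B.
        At B: no left child.
        Visit B.
        At B: go right to J.
          At J: go left to E.
            E is a leaf — visit E.
          Visit J.
          At J: no right child.
      Visit D.
      At D: no right child.
  Visit U.
  At U: go right to P.
    At P: no left child.
    Visit P.
    At P: go right to H.
      At H: no left child.
      Visit H.
      At H: go right to L.
        At L: go left to T.
          At T: no left child.
          Visit T.
          At T: go right to Z.
            Z is a leaf — visit Z.
        Visit L.
        At L: no right child.
Visit V.
At V: no right child.
Full in-order sequence: A, M, B, E, J, D, U, P, H, T, Z, L, V.

P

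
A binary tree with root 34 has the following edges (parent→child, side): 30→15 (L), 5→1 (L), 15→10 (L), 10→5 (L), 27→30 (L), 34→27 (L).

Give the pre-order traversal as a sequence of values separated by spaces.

Pre-order visits the node, then its left subtree, then its right subtree.
Visit 34.
At 34: go left to 27.
  Visit 27.
  At 27: go left to 30.
    Visit 30.
    At 30: go left to 15.
      Visit 15.
      At 15: go left to 10.
        Visit 10.
        At 10: go left to 5.
          Visit 5.
          At 5: go left to 1.
            1 is a leaf — visit 1.
          At 5: no right child.
        At 10: no right child.
      At 15: no right child.
    At 30: no right child.
  At 27: no right child.
At 34: no right child.

34 27 30 15 10 5 1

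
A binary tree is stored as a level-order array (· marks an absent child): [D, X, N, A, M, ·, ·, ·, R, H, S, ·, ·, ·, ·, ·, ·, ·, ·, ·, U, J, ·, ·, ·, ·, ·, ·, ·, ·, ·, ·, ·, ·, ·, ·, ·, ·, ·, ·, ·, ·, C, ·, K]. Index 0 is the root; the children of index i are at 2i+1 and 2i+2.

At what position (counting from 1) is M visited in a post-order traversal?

Post-order visits the left subtree, then the right subtree, then the node.
At D: go left to X.
  At X: go left to A.
    At A: no left child.
    At A: go right to R.
      R is a leaf — visit R.
    Visit A.
  At X: go right to M.
    At M: go left to H.
      At H: no left child.
      At H: go right to U.
        At U: no left child.
        At U: go right to C.
          C is a leaf — visit C.
        Visit U.
      Visit H.
    At M: go right to S.
      At S: go left to J.
        At J: no left child.
        At J: go right to K.
          K is a leaf — visit K.
        Visit J.
      At S: no right child.
      Visit S.
    Visit M.
  Visit X.
At D: go right to N.
  N is a leaf — visit N.
Visit D.
Full post-order sequence: R, A, C, U, H, K, J, S, M, X, N, D.

9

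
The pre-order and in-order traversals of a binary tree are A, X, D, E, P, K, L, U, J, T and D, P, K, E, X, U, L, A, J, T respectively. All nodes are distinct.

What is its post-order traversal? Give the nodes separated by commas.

The first element of pre-order is the root; it splits in-order into left and right subtrees.
Root A: left subtree has 7 nodes {D, P, K, E, X, U, L}, right has 2 {J, T}.
  Root X: left subtree has 4 nodes {D, P, K, E}, right has 2 {U, L}.
    Root D: left subtree has 0 nodes { }, right has 3 {P, K, E}.
      Root E: left subtree has 2 nodes {P, K}, right has 0 { }.
        Root P: left subtree has 0 nodes { }, right has 1 {K}.
    Root L: left subtree has 1 node {U}, right has 0 { }.
  Root J: left subtree has 0 nodes { }, right has 1 {T}.

K, P, E, D, U, L, X, T, J, A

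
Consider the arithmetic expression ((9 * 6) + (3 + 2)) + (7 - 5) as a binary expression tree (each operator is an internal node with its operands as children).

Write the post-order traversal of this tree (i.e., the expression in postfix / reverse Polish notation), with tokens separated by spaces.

9 6 * 3 2 + + 7 5 - +

Post-order on an expression tree gives postfix notation: for each operator, emit left operand, right operand, then the operator.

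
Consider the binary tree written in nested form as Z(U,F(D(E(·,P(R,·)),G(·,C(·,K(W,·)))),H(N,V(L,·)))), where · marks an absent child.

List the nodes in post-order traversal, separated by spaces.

U R P E W K C G D N L V H F Z

Post-order visits the left subtree, then the right subtree, then the node.
At Z: go left to U.
  U is a leaf — visit U.
At Z: go right to F.
  At F: go left to D.
    At D: go left to E.
      At E: no left child.
      At E: go right to P.
        At P: go left to R.
          R is a leaf — visit R.
        At P: no right child.
        Visit P.
      Visit E.
    At D: go right to G.
      At G: no left child.
      At G: go right to C.
        At C: no left child.
        At C: go right to K.
          At K: go left to W.
            W is a leaf — visit W.
          At K: no right child.
          Visit K.
        Visit C.
      Visit G.
    Visit D.
  At F: go right to H.
    At H: go left to N.
      N is a leaf — visit N.
    At H: go right to V.
      At V: go left to L.
        L is a leaf — visit L.
      At V: no right child.
      Visit V.
    Visit H.
  Visit F.
Visit Z.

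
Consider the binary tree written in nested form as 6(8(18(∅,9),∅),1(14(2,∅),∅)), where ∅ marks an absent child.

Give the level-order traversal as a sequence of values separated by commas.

6, 8, 1, 18, 14, 9, 2

Level-order visits nodes level by level from the root, left to right within each level.
Level 0: 6
Level 1: 8, 1
Level 2: 18, 14
Level 3: 9, 2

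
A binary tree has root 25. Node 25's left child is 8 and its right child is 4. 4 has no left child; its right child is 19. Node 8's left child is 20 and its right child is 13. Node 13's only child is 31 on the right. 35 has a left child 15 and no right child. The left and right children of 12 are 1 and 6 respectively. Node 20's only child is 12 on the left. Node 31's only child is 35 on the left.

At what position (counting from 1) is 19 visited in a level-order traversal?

6

Level-order visits nodes level by level from the root, left to right within each level.
Level 0: 25
Level 1: 8, 4
Level 2: 20, 13, 19
Level 3: 12, 31
Level 4: 1, 6, 35
Level 5: 15
Full level-order sequence: 25, 8, 4, 20, 13, 19, 12, 31, 1, 6, 35, 15.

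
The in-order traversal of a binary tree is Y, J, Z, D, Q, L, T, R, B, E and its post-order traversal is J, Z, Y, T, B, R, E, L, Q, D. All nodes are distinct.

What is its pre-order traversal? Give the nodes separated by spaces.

The last element of post-order is the root; it splits in-order into left and right subtrees.
Root D: left subtree has 3 nodes {Y, J, Z}, right has 6 {Q, L, T, R, B, E}.
  Root Y: left subtree has 0 nodes { }, right has 2 {J, Z}.
    Root Z: left subtree has 1 node {J}, right has 0 { }.
  Root Q: left subtree has 0 nodes { }, right has 5 {L, T, R, B, E}.
    Root L: left subtree has 0 nodes { }, right has 4 {T, R, B, E}.
      Root E: left subtree has 3 nodes {T, R, B}, right has 0 { }.
        Root R: left subtree has 1 node {T}, right has 1 {B}.

D Y Z J Q L E R T B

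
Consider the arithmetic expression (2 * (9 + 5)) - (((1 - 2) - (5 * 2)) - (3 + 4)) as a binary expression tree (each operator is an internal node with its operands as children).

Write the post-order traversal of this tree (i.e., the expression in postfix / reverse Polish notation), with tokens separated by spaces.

Post-order on an expression tree gives postfix notation: for each operator, emit left operand, right operand, then the operator.

2 9 5 + * 1 2 - 5 2 * - 3 4 + - -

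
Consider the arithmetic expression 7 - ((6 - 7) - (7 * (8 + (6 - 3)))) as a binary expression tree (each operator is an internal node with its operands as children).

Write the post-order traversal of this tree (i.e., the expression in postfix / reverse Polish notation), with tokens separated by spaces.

7 6 7 - 7 8 6 3 - + * - -

Post-order on an expression tree gives postfix notation: for each operator, emit left operand, right operand, then the operator.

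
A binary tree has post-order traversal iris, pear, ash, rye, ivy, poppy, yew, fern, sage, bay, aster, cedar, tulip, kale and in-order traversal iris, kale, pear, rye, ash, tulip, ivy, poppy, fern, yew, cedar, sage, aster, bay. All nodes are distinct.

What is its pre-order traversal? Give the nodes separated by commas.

kale, iris, tulip, rye, pear, ash, cedar, fern, poppy, ivy, yew, aster, sage, bay

The last element of post-order is the root; it splits in-order into left and right subtrees.
Root kale: left subtree has 1 node {iris}, right has 12 {pear, rye, ash, tulip, ivy, poppy, fern, yew, cedar, sage, aster, bay}.
  Root tulip: left subtree has 3 nodes {pear, rye, ash}, right has 8 {ivy, poppy, fern, yew, cedar, sage, aster, bay}.
    Root rye: left subtree has 1 node {pear}, right has 1 {ash}.
    Root cedar: left subtree has 4 nodes {ivy, poppy, fern, yew}, right has 3 {sage, aster, bay}.
      Root fern: left subtree has 2 nodes {ivy, poppy}, right has 1 {yew}.
        Root poppy: left subtree has 1 node {ivy}, right has 0 { }.
      Root aster: left subtree has 1 node {sage}, right has 1 {bay}.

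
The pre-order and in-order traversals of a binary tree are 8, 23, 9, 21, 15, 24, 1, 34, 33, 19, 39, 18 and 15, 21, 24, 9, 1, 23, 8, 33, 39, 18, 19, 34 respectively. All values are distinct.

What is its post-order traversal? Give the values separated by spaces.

15 24 21 1 9 23 18 39 19 33 34 8

The first element of pre-order is the root; it splits in-order into left and right subtrees.
Root 8: left subtree has 6 nodes {15, 21, 24, 9, 1, 23}, right has 5 {33, 39, 18, 19, 34}.
  Root 23: left subtree has 5 nodes {15, 21, 24, 9, 1}, right has 0 { }.
    Root 9: left subtree has 3 nodes {15, 21, 24}, right has 1 {1}.
      Root 21: left subtree has 1 node {15}, right has 1 {24}.
  Root 34: left subtree has 4 nodes {33, 39, 18, 19}, right has 0 { }.
    Root 33: left subtree has 0 nodes { }, right has 3 {39, 18, 19}.
      Root 19: left subtree has 2 nodes {39, 18}, right has 0 { }.
        Root 39: left subtree has 0 nodes { }, right has 1 {18}.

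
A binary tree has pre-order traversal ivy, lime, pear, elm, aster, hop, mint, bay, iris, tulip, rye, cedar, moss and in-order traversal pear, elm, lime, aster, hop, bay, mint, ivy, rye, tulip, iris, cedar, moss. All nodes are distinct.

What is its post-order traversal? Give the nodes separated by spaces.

The first element of pre-order is the root; it splits in-order into left and right subtrees.
Root ivy: left subtree has 7 nodes {pear, elm, lime, aster, hop, bay, mint}, right has 5 {rye, tulip, iris, cedar, moss}.
  Root lime: left subtree has 2 nodes {pear, elm}, right has 4 {aster, hop, bay, mint}.
    Root pear: left subtree has 0 nodes { }, right has 1 {elm}.
    Root aster: left subtree has 0 nodes { }, right has 3 {hop, bay, mint}.
      Root hop: left subtree has 0 nodes { }, right has 2 {bay, mint}.
        Root mint: left subtree has 1 node {bay}, right has 0 { }.
  Root iris: left subtree has 2 nodes {rye, tulip}, right has 2 {cedar, moss}.
    Root tulip: left subtree has 1 node {rye}, right has 0 { }.
    Root cedar: left subtree has 0 nodes { }, right has 1 {moss}.

elm pear bay mint hop aster lime rye tulip moss cedar iris ivy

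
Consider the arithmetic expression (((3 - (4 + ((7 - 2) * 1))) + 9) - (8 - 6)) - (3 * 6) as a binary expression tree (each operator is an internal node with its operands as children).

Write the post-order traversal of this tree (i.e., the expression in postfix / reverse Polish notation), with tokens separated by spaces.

3 4 7 2 - 1 * + - 9 + 8 6 - - 3 6 * -

Post-order on an expression tree gives postfix notation: for each operator, emit left operand, right operand, then the operator.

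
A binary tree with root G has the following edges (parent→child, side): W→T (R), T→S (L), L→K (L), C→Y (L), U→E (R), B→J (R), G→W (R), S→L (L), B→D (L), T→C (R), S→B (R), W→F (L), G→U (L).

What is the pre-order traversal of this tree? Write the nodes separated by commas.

G, U, E, W, F, T, S, L, K, B, D, J, C, Y

Pre-order visits the node, then its left subtree, then its right subtree.
Visit G.
At G: go left to U.
  Visit U.
  At U: no left child.
  At U: go right to E.
    E is a leaf — visit E.
At G: go right to W.
  Visit W.
  At W: go left to F.
    F is a leaf — visit F.
  At W: go right to T.
    Visit T.
    At T: go left to S.
      Visit S.
      At S: go left to L.
        Visit L.
        At L: go left to K.
          K is a leaf — visit K.
        At L: no right child.
      At S: go right to B.
        Visit B.
        At B: go left to D.
          D is a leaf — visit D.
        At B: go right to J.
          J is a leaf — visit J.
    At T: go right to C.
      Visit C.
      At C: go left to Y.
        Y is a leaf — visit Y.
      At C: no right child.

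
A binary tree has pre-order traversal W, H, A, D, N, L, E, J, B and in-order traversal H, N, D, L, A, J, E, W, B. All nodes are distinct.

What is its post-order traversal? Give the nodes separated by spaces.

N L D J E A H B W

The first element of pre-order is the root; it splits in-order into left and right subtrees.
Root W: left subtree has 7 nodes {H, N, D, L, A, J, E}, right has 1 {B}.
  Root H: left subtree has 0 nodes { }, right has 6 {N, D, L, A, J, E}.
    Root A: left subtree has 3 nodes {N, D, L}, right has 2 {J, E}.
      Root D: left subtree has 1 node {N}, right has 1 {L}.
      Root E: left subtree has 1 node {J}, right has 0 { }.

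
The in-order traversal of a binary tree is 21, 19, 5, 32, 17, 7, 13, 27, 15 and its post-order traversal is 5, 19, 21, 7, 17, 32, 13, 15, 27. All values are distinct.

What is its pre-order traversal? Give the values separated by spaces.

The last element of post-order is the root; it splits in-order into left and right subtrees.
Root 27: left subtree has 7 nodes {21, 19, 5, 32, 17, 7, 13}, right has 1 {15}.
  Root 13: left subtree has 6 nodes {21, 19, 5, 32, 17, 7}, right has 0 { }.
    Root 32: left subtree has 3 nodes {21, 19, 5}, right has 2 {17, 7}.
      Root 21: left subtree has 0 nodes { }, right has 2 {19, 5}.
        Root 19: left subtree has 0 nodes { }, right has 1 {5}.
      Root 17: left subtree has 0 nodes { }, right has 1 {7}.

27 13 32 21 19 5 17 7 15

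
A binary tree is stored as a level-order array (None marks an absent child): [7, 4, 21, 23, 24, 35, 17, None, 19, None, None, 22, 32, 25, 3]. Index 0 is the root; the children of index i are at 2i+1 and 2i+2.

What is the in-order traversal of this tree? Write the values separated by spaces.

In-order visits the left subtree, then the node, then the right subtree.
At 7: go left to 4.
  At 4: go left to 23.
    At 23: no left child.
    Visit 23.
    At 23: go right to 19.
      19 is a leaf — visit 19.
  Visit 4.
  At 4: go right to 24.
    24 is a leaf — visit 24.
Visit 7.
At 7: go right to 21.
  At 21: go left to 35.
    At 35: go left to 22.
      22 is a leaf — visit 22.
    Visit 35.
    At 35: go right to 32.
      32 is a leaf — visit 32.
  Visit 21.
  At 21: go right to 17.
    At 17: go left to 25.
      25 is a leaf — visit 25.
    Visit 17.
    At 17: go right to 3.
      3 is a leaf — visit 3.

23 19 4 24 7 22 35 32 21 25 17 3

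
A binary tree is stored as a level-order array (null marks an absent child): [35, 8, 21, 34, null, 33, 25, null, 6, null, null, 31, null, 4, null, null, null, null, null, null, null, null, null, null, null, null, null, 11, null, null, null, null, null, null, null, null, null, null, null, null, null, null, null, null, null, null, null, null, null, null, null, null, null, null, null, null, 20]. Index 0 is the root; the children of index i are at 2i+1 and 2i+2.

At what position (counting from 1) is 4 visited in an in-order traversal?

10

In-order visits the left subtree, then the node, then the right subtree.
At 35: go left to 8.
  At 8: go left to 34.
    At 34: no left child.
    Visit 34.
    At 34: go right to 6.
      6 is a leaf — visit 6.
  Visit 8.
  At 8: no right child.
Visit 35.
At 35: go right to 21.
  At 21: go left to 33.
    At 33: go left to 31.
      31 is a leaf — visit 31.
    Visit 33.
    At 33: no right child.
  Visit 21.
  At 21: go right to 25.
    At 25: go left to 4.
      At 4: go left to 11.
        At 11: no left child.
        Visit 11.
        At 11: go right to 20.
          20 is a leaf — visit 20.
      Visit 4.
      At 4: no right child.
    Visit 25.
    At 25: no right child.
Full in-order sequence: 34, 6, 8, 35, 31, 33, 21, 11, 20, 4, 25.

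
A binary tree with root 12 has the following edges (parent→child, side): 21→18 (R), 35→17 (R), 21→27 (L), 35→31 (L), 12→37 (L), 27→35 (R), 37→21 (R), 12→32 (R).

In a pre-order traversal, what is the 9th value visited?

Pre-order visits the node, then its left subtree, then its right subtree.
Visit 12.
At 12: go left to 37.
  Visit 37.
  At 37: no left child.
  At 37: go right to 21.
    Visit 21.
    At 21: go left to 27.
      Visit 27.
      At 27: no left child.
      At 27: go right to 35.
        Visit 35.
        At 35: go left to 31.
          31 is a leaf — visit 31.
        At 35: go right to 17.
          17 is a leaf — visit 17.
    At 21: go right to 18.
      18 is a leaf — visit 18.
At 12: go right to 32.
  32 is a leaf — visit 32.
Full pre-order sequence: 12, 37, 21, 27, 35, 31, 17, 18, 32.

32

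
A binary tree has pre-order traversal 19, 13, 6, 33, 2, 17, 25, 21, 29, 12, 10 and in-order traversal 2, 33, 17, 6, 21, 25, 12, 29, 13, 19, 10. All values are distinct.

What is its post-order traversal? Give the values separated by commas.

2, 17, 33, 21, 12, 29, 25, 6, 13, 10, 19

The first element of pre-order is the root; it splits in-order into left and right subtrees.
Root 19: left subtree has 9 nodes {2, 33, 17, 6, 21, 25, 12, 29, 13}, right has 1 {10}.
  Root 13: left subtree has 8 nodes {2, 33, 17, 6, 21, 25, 12, 29}, right has 0 { }.
    Root 6: left subtree has 3 nodes {2, 33, 17}, right has 4 {21, 25, 12, 29}.
      Root 33: left subtree has 1 node {2}, right has 1 {17}.
      Root 25: left subtree has 1 node {21}, right has 2 {12, 29}.
        Root 29: left subtree has 1 node {12}, right has 0 { }.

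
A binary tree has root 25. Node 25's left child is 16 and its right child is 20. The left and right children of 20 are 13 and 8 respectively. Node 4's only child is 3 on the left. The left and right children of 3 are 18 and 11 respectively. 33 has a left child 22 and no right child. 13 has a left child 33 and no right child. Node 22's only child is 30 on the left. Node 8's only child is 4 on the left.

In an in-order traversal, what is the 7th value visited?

20

In-order visits the left subtree, then the node, then the right subtree.
At 25: go left to 16.
  16 is a leaf — visit 16.
Visit 25.
At 25: go right to 20.
  At 20: go left to 13.
    At 13: go left to 33.
      At 33: go left to 22.
        At 22: go left to 30.
          30 is a leaf — visit 30.
        Visit 22.
        At 22: no right child.
      Visit 33.
      At 33: no right child.
    Visit 13.
    At 13: no right child.
  Visit 20.
  At 20: go right to 8.
    At 8: go left to 4.
      At 4: go left to 3.
        At 3: go left to 18.
          18 is a leaf — visit 18.
        Visit 3.
        At 3: go right to 11.
          11 is a leaf — visit 11.
      Visit 4.
      At 4: no right child.
    Visit 8.
    At 8: no right child.
Full in-order sequence: 16, 25, 30, 22, 33, 13, 20, 18, 3, 11, 4, 8.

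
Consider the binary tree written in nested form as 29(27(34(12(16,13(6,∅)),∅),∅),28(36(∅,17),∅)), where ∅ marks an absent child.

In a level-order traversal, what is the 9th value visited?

13

Level-order visits nodes level by level from the root, left to right within each level.
Level 0: 29
Level 1: 27, 28
Level 2: 34, 36
Level 3: 12, 17
Level 4: 16, 13
Level 5: 6
Full level-order sequence: 29, 27, 28, 34, 36, 12, 17, 16, 13, 6.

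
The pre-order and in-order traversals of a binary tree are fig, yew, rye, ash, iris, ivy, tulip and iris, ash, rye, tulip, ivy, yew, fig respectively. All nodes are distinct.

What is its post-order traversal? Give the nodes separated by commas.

The first element of pre-order is the root; it splits in-order into left and right subtrees.
Root fig: left subtree has 6 nodes {iris, ash, rye, tulip, ivy, yew}, right has 0 { }.
  Root yew: left subtree has 5 nodes {iris, ash, rye, tulip, ivy}, right has 0 { }.
    Root rye: left subtree has 2 nodes {iris, ash}, right has 2 {tulip, ivy}.
      Root ash: left subtree has 1 node {iris}, right has 0 { }.
      Root ivy: left subtree has 1 node {tulip}, right has 0 { }.

iris, ash, tulip, ivy, rye, yew, fig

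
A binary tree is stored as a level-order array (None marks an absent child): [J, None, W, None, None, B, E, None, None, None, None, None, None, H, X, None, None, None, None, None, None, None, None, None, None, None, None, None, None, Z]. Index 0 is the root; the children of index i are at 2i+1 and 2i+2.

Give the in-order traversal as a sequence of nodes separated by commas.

In-order visits the left subtree, then the node, then the right subtree.
At J: no left child.
Visit J.
At J: go right to W.
  At W: go left to B.
    B is a leaf — visit B.
  Visit W.
  At W: go right to E.
    At E: go left to H.
      H is a leaf — visit H.
    Visit E.
    At E: go right to X.
      At X: go left to Z.
        Z is a leaf — visit Z.
      Visit X.
      At X: no right child.

J, B, W, H, E, Z, X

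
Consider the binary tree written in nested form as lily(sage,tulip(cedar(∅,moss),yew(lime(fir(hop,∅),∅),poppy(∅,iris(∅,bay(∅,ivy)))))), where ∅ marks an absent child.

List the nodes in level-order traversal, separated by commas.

Level-order visits nodes level by level from the root, left to right within each level.
Level 0: lily
Level 1: sage, tulip
Level 2: cedar, yew
Level 3: moss, lime, poppy
Level 4: fir, iris
Level 5: hop, bay
Level 6: ivy

lily, sage, tulip, cedar, yew, moss, lime, poppy, fir, iris, hop, bay, ivy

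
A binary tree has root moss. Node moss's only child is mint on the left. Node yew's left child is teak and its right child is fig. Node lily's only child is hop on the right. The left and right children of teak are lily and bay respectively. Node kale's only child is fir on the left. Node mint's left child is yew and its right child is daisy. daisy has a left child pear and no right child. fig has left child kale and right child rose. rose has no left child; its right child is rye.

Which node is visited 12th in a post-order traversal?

daisy

Post-order visits the left subtree, then the right subtree, then the node.
At moss: go left to mint.
  At mint: go left to yew.
    At yew: go left to teak.
      At teak: go left to lily.
        At lily: no left child.
        At lily: go right to hop.
          hop is a leaf — visit hop.
        Visit lily.
      At teak: go right to bay.
        bay is a leaf — visit bay.
      Visit teak.
    At yew: go right to fig.
      At fig: go left to kale.
        At kale: go left to fir.
          fir is a leaf — visit fir.
        At kale: no right child.
        Visit kale.
      At fig: go right to rose.
        At rose: no left child.
        At rose: go right to rye.
          rye is a leaf — visit rye.
        Visit rose.
      Visit fig.
    Visit yew.
  At mint: go right to daisy.
    At daisy: go left to pear.
      pear is a leaf — visit pear.
    At daisy: no right child.
    Visit daisy.
  Visit mint.
At moss: no right child.
Visit moss.
Full post-order sequence: hop, lily, bay, teak, fir, kale, rye, rose, fig, yew, pear, daisy, mint, moss.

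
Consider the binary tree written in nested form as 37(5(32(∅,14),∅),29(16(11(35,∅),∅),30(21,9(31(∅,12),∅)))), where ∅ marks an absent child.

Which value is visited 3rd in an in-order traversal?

5

In-order visits the left subtree, then the node, then the right subtree.
At 37: go left to 5.
  At 5: go left to 32.
    At 32: no left child.
    Visit 32.
    At 32: go right to 14.
      14 is a leaf — visit 14.
  Visit 5.
  At 5: no right child.
Visit 37.
At 37: go right to 29.
  At 29: go left to 16.
    At 16: go left to 11.
      At 11: go left to 35.
        35 is a leaf — visit 35.
      Visit 11.
      At 11: no right child.
    Visit 16.
    At 16: no right child.
  Visit 29.
  At 29: go right to 30.
    At 30: go left to 21.
      21 is a leaf — visit 21.
    Visit 30.
    At 30: go right to 9.
      At 9: go left to 31.
        At 31: no left child.
        Visit 31.
        At 31: go right to 12.
          12 is a leaf — visit 12.
      Visit 9.
      At 9: no right child.
Full in-order sequence: 32, 14, 5, 37, 35, 11, 16, 29, 21, 30, 31, 12, 9.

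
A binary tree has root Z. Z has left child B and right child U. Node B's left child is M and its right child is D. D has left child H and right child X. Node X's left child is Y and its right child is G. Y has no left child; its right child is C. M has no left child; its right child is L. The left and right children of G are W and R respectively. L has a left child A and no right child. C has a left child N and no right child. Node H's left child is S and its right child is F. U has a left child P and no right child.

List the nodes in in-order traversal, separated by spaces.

In-order visits the left subtree, then the node, then the right subtree.
At Z: go left to B.
  At B: go left to M.
    At M: no left child.
    Visit M.
    At M: go right to L.
      At L: go left to A.
        A is a leaf — visit A.
      Visit L.
      At L: no right child.
  Visit B.
  At B: go right to D.
    At D: go left to H.
      At H: go left to S.
        S is a leaf — visit S.
      Visit H.
      At H: go right to F.
        F is a leaf — visit F.
    Visit D.
    At D: go right to X.
      At X: go left to Y.
        At Y: no left child.
        Visit Y.
        At Y: go right to C.
          At C: go left to N.
            N is a leaf — visit N.
          Visit C.
          At C: no right child.
      Visit X.
      At X: go right to G.
        At G: go left to W.
          W is a leaf — visit W.
        Visit G.
        At G: go right to R.
          R is a leaf — visit R.
Visit Z.
At Z: go right to U.
  At U: go left to P.
    P is a leaf — visit P.
  Visit U.
  At U: no right child.

M A L B S H F D Y N C X W G R Z P U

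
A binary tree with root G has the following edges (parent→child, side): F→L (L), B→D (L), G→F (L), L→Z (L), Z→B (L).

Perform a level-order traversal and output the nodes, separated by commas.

G, F, L, Z, B, D

Level-order visits nodes level by level from the root, left to right within each level.
Level 0: G
Level 1: F
Level 2: L
Level 3: Z
Level 4: B
Level 5: D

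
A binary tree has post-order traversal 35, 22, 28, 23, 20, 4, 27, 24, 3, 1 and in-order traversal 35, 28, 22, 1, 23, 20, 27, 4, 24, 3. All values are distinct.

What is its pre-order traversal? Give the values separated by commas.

The last element of post-order is the root; it splits in-order into left and right subtrees.
Root 1: left subtree has 3 nodes {35, 28, 22}, right has 6 {23, 20, 27, 4, 24, 3}.
  Root 28: left subtree has 1 node {35}, right has 1 {22}.
  Root 3: left subtree has 5 nodes {23, 20, 27, 4, 24}, right has 0 { }.
    Root 24: left subtree has 4 nodes {23, 20, 27, 4}, right has 0 { }.
      Root 27: left subtree has 2 nodes {23, 20}, right has 1 {4}.
        Root 20: left subtree has 1 node {23}, right has 0 { }.

1, 28, 35, 22, 3, 24, 27, 20, 23, 4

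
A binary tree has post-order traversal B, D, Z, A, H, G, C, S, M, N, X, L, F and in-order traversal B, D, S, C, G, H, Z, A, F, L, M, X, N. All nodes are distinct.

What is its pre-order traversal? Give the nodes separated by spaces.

The last element of post-order is the root; it splits in-order into left and right subtrees.
Root F: left subtree has 8 nodes {B, D, S, C, G, H, Z, A}, right has 4 {L, M, X, N}.
  Root S: left subtree has 2 nodes {B, D}, right has 5 {C, G, H, Z, A}.
    Root D: left subtree has 1 node {B}, right has 0 { }.
    Root C: left subtree has 0 nodes { }, right has 4 {G, H, Z, A}.
      Root G: left subtree has 0 nodes { }, right has 3 {H, Z, A}.
        Root H: left subtree has 0 nodes { }, right has 2 {Z, A}.
          Root A: left subtree has 1 node {Z}, right has 0 { }.
  Root L: left subtree has 0 nodes { }, right has 3 {M, X, N}.
    Root X: left subtree has 1 node {M}, right has 1 {N}.

F S D B C G H A Z L X M N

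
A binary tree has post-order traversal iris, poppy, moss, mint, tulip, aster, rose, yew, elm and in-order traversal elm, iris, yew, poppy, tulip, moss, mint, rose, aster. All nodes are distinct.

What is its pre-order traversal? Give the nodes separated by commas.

The last element of post-order is the root; it splits in-order into left and right subtrees.
Root elm: left subtree has 0 nodes { }, right has 8 {iris, yew, poppy, tulip, moss, mint, rose, aster}.
  Root yew: left subtree has 1 node {iris}, right has 6 {poppy, tulip, moss, mint, rose, aster}.
    Root rose: left subtree has 4 nodes {poppy, tulip, moss, mint}, right has 1 {aster}.
      Root tulip: left subtree has 1 node {poppy}, right has 2 {moss, mint}.
        Root mint: left subtree has 1 node {moss}, right has 0 { }.

elm, yew, iris, rose, tulip, poppy, mint, moss, aster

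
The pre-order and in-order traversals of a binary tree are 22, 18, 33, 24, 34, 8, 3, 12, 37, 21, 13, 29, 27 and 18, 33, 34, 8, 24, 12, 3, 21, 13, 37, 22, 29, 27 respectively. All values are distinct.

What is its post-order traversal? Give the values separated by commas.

The first element of pre-order is the root; it splits in-order into left and right subtrees.
Root 22: left subtree has 10 nodes {18, 33, 34, 8, 24, 12, 3, 21, 13, 37}, right has 2 {29, 27}.
  Root 18: left subtree has 0 nodes { }, right has 9 {33, 34, 8, 24, 12, 3, 21, 13, 37}.
    Root 33: left subtree has 0 nodes { }, right has 8 {34, 8, 24, 12, 3, 21, 13, 37}.
      Root 24: left subtree has 2 nodes {34, 8}, right has 5 {12, 3, 21, 13, 37}.
        Root 34: left subtree has 0 nodes { }, right has 1 {8}.
        Root 3: left subtree has 1 node {12}, right has 3 {21, 13, 37}.
          Root 37: left subtree has 2 nodes {21, 13}, right has 0 { }.
            Root 21: left subtree has 0 nodes { }, right has 1 {13}.
  Root 29: left subtree has 0 nodes { }, right has 1 {27}.

8, 34, 12, 13, 21, 37, 3, 24, 33, 18, 27, 29, 22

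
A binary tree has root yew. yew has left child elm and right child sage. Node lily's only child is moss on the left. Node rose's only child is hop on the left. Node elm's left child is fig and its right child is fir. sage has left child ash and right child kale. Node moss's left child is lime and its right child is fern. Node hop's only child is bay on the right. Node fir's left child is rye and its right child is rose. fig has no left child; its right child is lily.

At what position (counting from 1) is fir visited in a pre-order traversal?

8

Pre-order visits the node, then its left subtree, then its right subtree.
Visit yew.
At yew: go left to elm.
  Visit elm.
  At elm: go left to fig.
    Visit fig.
    At fig: no left child.
    At fig: go right to lily.
      Visit lily.
      At lily: go left to moss.
        Visit moss.
        At moss: go left to lime.
          lime is a leaf — visit lime.
        At moss: go right to fern.
          fern is a leaf — visit fern.
      At lily: no right child.
  At elm: go right to fir.
    Visit fir.
    At fir: go left to rye.
      rye is a leaf — visit rye.
    At fir: go right to rose.
      Visit rose.
      At rose: go left to hop.
        Visit hop.
        At hop: no left child.
        At hop: go right to bay.
          bay is a leaf — visit bay.
      At rose: no right child.
At yew: go right to sage.
  Visit sage.
  At sage: go left to ash.
    ash is a leaf — visit ash.
  At sage: go right to kale.
    kale is a leaf — visit kale.
Full pre-order sequence: yew, elm, fig, lily, moss, lime, fern, fir, rye, rose, hop, bay, sage, ash, kale.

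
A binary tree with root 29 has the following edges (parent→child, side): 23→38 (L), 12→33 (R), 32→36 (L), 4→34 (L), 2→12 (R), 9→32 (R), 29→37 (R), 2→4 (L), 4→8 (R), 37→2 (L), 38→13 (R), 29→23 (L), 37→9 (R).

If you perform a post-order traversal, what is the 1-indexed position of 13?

Post-order visits the left subtree, then the right subtree, then the node.
At 29: go left to 23.
  At 23: go left to 38.
    At 38: no left child.
    At 38: go right to 13.
      13 is a leaf — visit 13.
    Visit 38.
  At 23: no right child.
  Visit 23.
At 29: go right to 37.
  At 37: go left to 2.
    At 2: go left to 4.
      At 4: go left to 34.
        34 is a leaf — visit 34.
      At 4: go right to 8.
        8 is a leaf — visit 8.
      Visit 4.
    At 2: go right to 12.
      At 12: no left child.
      At 12: go right to 33.
        33 is a leaf — visit 33.
      Visit 12.
    Visit 2.
  At 37: go right to 9.
    At 9: no left child.
    At 9: go right to 32.
      At 32: go left to 36.
        36 is a leaf — visit 36.
      At 32: no right child.
      Visit 32.
    Visit 9.
  Visit 37.
Visit 29.
Full post-order sequence: 13, 38, 23, 34, 8, 4, 33, 12, 2, 36, 32, 9, 37, 29.

1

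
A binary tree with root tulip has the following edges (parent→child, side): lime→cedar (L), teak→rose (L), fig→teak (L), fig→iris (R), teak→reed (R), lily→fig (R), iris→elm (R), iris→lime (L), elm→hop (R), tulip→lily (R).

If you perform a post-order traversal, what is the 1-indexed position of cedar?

Post-order visits the left subtree, then the right subtree, then the node.
At tulip: no left child.
At tulip: go right to lily.
  At lily: no left child.
  At lily: go right to fig.
    At fig: go left to teak.
      At teak: go left to rose.
        rose is a leaf — visit rose.
      At teak: go right to reed.
        reed is a leaf — visit reed.
      Visit teak.
    At fig: go right to iris.
      At iris: go left to lime.
        At lime: go left to cedar.
          cedar is a leaf — visit cedar.
        At lime: no right child.
        Visit lime.
      At iris: go right to elm.
        At elm: no left child.
        At elm: go right to hop.
          hop is a leaf — visit hop.
        Visit elm.
      Visit iris.
    Visit fig.
  Visit lily.
Visit tulip.
Full post-order sequence: rose, reed, teak, cedar, lime, hop, elm, iris, fig, lily, tulip.

4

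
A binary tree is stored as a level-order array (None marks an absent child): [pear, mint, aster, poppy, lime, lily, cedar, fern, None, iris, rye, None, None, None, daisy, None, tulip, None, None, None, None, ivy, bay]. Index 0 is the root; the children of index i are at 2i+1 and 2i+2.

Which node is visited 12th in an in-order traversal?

In-order visits the left subtree, then the node, then the right subtree.
At pear: go left to mint.
  At mint: go left to poppy.
    At poppy: go left to fern.
      At fern: no left child.
      Visit fern.
      At fern: go right to tulip.
        tulip is a leaf — visit tulip.
    Visit poppy.
    At poppy: no right child.
  Visit mint.
  At mint: go right to lime.
    At lime: go left to iris.
      iris is a leaf — visit iris.
    Visit lime.
    At lime: go right to rye.
      At rye: go left to ivy.
        ivy is a leaf — visit ivy.
      Visit rye.
      At rye: go right to bay.
        bay is a leaf — visit bay.
Visit pear.
At pear: go right to aster.
  At aster: go left to lily.
    lily is a leaf — visit lily.
  Visit aster.
  At aster: go right to cedar.
    At cedar: no left child.
    Visit cedar.
    At cedar: go right to daisy.
      daisy is a leaf — visit daisy.
Full in-order sequence: fern, tulip, poppy, mint, iris, lime, ivy, rye, bay, pear, lily, aster, cedar, daisy.

aster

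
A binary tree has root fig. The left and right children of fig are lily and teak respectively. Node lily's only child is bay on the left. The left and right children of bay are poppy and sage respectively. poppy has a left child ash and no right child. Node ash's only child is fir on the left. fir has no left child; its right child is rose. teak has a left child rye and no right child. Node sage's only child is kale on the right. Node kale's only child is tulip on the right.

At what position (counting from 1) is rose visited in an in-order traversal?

In-order visits the left subtree, then the node, then the right subtree.
At fig: go left to lily.
  At lily: go left to bay.
    At bay: go left to poppy.
      At poppy: go left to ash.
        At ash: go left to fir.
          At fir: no left child.
          Visit fir.
          At fir: go right to rose.
            rose is a leaf — visit rose.
        Visit ash.
        At ash: no right child.
      Visit poppy.
      At poppy: no right child.
    Visit bay.
    At bay: go right to sage.
      At sage: no left child.
      Visit sage.
      At sage: go right to kale.
        At kale: no left child.
        Visit kale.
        At kale: go right to tulip.
          tulip is a leaf — visit tulip.
  Visit lily.
  At lily: no right child.
Visit fig.
At fig: go right to teak.
  At teak: go left to rye.
    rye is a leaf — visit rye.
  Visit teak.
  At teak: no right child.
Full in-order sequence: fir, rose, ash, poppy, bay, sage, kale, tulip, lily, fig, rye, teak.

2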